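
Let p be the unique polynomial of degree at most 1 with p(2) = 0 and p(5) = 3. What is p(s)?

p(s) = s - 2

Using the Lagrange interpolation formula with nodes 2, 5:
  L_0(s) = (s - 5) / -3
  L_1(s) = (s - 2) / 3
Then p(s) = 0·L_0(s) + 3·L_1(s).
Expanding and collecting terms gives p(s) = s - 2.
Check: p(2) = 0. ✓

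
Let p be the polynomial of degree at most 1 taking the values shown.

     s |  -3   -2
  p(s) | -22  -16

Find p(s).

Write p(s) = as + b. Substituting each data point gives a linear system:
  -3a + b = -22
  -2a + b = -16
Solving the system yields a = 6, b = -4.
So p(s) = 6s - 4.
Check: p(-2) = -16. ✓

p(s) = 6s - 4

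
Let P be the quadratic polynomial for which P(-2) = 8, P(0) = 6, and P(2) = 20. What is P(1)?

11

Write P(x) = ax^2 + bx + c. Substituting each data point gives a linear system:
  4a - 2b + c = 8
  c = 6
  4a + 2b + c = 20
Solving the system yields a = 2, b = 3, c = 6.
So P(x) = 2x^2 + 3x + 6.
Then P(1) = 11.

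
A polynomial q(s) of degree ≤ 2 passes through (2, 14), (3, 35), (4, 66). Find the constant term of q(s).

2

Write q(s) = as^2 + bs + c. Substituting each data point gives a linear system:
  4a + 2b + c = 14
  9a + 3b + c = 35
  16a + 4b + c = 66
Solving the system yields a = 5, b = -4, c = 2.
So q(s) = 5s^2 - 4s + 2.
The constant term is 2.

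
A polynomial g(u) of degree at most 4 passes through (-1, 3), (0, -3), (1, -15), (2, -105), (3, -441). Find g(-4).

Forward differences of the values at u = -1, 0, 1, 2, 3:
  g  : 3  -3  -15  -105  -441
  Δ  : -6  -12  -90  -336
  Δ^2: -6  -78  -246
  Δ^3: -72  -168
  Δ^4: -96
The fourth differences are constant, confirming degree 4.
Interpolating (Newton forward form) and evaluating at u = -4 gives g(-4) = -735.

-735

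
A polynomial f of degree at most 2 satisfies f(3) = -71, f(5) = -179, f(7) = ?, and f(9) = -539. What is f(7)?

On equispaced nodes a degree-2 polynomial has vanishing third forward difference, so
  - f(3) + 3·f(5) - 3·f(7) + f(9) = 0.
Substituting the known values and solving for f(7):
  -3·f(7) = 1005
  f(7) = -335.

-335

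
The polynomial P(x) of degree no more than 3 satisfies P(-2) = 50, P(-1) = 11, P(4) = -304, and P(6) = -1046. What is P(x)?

P(x) = -5x^3 + x^2 - x + 4

Using the Lagrange interpolation formula with nodes -2, -1, 4, 6:
  L_0(x) = (x + 1)(x - 4)(x - 6) / -48
  L_1(x) = (x + 2)(x - 4)(x - 6) / 35
  L_2(x) = (x + 2)(x + 1)(x - 6) / -60
  L_3(x) = (x + 2)(x + 1)(x - 4) / 112
Then P(x) = 50·L_0(x) + 11·L_1(x) - 304·L_2(x) - 1046·L_3(x).
Expanding and collecting terms gives P(x) = -5x³ + x² - x + 4.
Check: P(6) = -1046. ✓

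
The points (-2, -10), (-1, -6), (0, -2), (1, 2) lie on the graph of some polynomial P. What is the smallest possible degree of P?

Forward differences of the values at s = -2, -1, 0, 1:
  P  : -10  -6  -2  2
  Δ  : 4  4  4
  Δ^2: 0  0
  Δ^3: 0
The first differences are constant (4) and nonzero, while all higher differences vanish, so the minimal degree is 1.

1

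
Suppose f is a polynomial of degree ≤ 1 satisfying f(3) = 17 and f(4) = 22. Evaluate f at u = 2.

Using the Lagrange interpolation formula with nodes 3, 4:
  L_0(u) = (u - 4) / -1
  L_1(u) = (u - 3) / 1
Then f(u) = 17·L_0(u) + 22·L_1(u).
Expanding and collecting terms gives f(u) = 5u + 2.
Evaluating at u = 2: f(2) = 12.

12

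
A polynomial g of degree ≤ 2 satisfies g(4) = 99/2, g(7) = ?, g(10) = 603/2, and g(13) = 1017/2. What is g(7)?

On equispaced nodes a degree-2 polynomial has vanishing third forward difference, so
  - g(4) + 3·g(7) - 3·g(10) + g(13) = 0.
Substituting the known values and solving for g(7):
  3·g(7) = 891/2
  g(7) = 297/2.

297/2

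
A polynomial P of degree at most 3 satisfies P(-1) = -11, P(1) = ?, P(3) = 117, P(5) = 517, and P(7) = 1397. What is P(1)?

5

The 4 known points determine the degree-3 polynomial uniquely.
Write P(n) = an^3 + bn^2 + cn + d. Substituting each data point gives a linear system:
  -a + b - c + d = -11
  27a + 9b + 3c + d = 117
  125a + 25b + 5c + d = 517
  343a + 49b + 7c + d = 1397
Solving the system yields a = 4, b = 0, c = 4, d = -3.
So P(n) = 4n^3 + 4n - 3.
Then P(1) = 5.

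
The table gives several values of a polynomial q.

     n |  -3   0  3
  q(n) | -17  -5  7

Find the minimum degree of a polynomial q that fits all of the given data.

Forward differences of the values at n = -3, 0, 3:
  q  : -17  -5  7
  Δ  : 12  12
  Δ^2: 0
The first differences are constant (12) and nonzero, while all higher differences vanish, so the minimal degree is 1.

1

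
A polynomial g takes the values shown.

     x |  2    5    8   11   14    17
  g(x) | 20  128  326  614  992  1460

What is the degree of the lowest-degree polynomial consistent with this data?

2

Forward differences of the values at x = 2, 5, 8, 11, 14, 17:
  g  : 20  128  326  614  992  1460
  Δ  : 108  198  288  378  468
  Δ^2: 90  90  90  90
  Δ^3: 0  0  0
  Δ^4: 0  0
  Δ^5: 0
The second differences are constant (90) and nonzero, while all higher differences vanish, so the minimal degree is 2.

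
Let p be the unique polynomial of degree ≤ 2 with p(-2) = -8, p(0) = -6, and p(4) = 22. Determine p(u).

p(u) = u^2 + 3u - 6

Using the Lagrange interpolation formula with nodes -2, 0, 4:
  L_0(u) = u(u - 4) / 12
  L_1(u) = (u + 2)(u - 4) / -8
  L_2(u) = (u + 2)u / 24
Then p(u) = -8·L_0(u) - 6·L_1(u) + 22·L_2(u).
Expanding and collecting terms gives p(u) = u^2 + 3u - 6.
Check: p(4) = 22. ✓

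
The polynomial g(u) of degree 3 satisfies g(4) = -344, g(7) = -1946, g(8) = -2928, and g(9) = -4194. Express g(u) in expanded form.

Write g(u) = au^3 + bu^2 + cu + d. Substituting each data point gives a linear system:
  64a + 16b + 4c + d = -344
  343a + 49b + 7c + d = -1946
  512a + 64b + 8c + d = -2928
  729a + 81b + 9c + d = -4194
Solving the system yields a = -6, b = 2, c = 2, d = 0.
So g(u) = -6u³ + 2u² + 2u.
Check: g(7) = -1946. ✓

g(u) = -6u^3 + 2u^2 + 2u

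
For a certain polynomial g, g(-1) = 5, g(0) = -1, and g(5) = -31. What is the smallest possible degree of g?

1

Divided differences on the nodes -1, 0, 5:
  order 0: 5  -1  -31
  order 1: -6  -6
  order 2: 0
The order-1 divided differences are all -6 (nonzero) and every higher order vanishes, so the data lies on a polynomial of degree exactly 1.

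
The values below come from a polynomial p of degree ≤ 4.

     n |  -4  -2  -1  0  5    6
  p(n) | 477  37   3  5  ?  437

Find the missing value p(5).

The 5 known points determine the degree-4 polynomial uniquely.
Write p(n) = an^4 + bn^3 + cn^2 + dn + e. Substituting each data point gives a linear system:
  256a - 64b + 16c - 4d + e = 477
  16a - 8b + 4c - 2d + e = 37
  a - b + c - d + e = 3
  e = 5
  1296a + 216b + 36c + 6d + e = 437
Solving the system yields a = 1, b = -4, c = -1, d = 6, e = 5.
So p(n) = n^4 - 4n^3 - n^2 + 6n + 5.
Then p(5) = 135.

135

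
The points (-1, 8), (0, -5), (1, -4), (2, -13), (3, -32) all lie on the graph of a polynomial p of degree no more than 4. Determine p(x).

Using the Lagrange interpolation formula with nodes -1, 0, 1, 2, 3:
  L_0(x) = x(x - 1)(x - 2)(x - 3) / 24
  L_1(x) = (x + 1)(x - 1)(x - 2)(x - 3) / -6
  L_2(x) = (x + 1)x(x - 2)(x - 3) / 4
  L_3(x) = (x + 1)x(x - 1)(x - 3) / -6
  L_4(x) = (x + 1)x(x - 1)(x - 2) / 24
Then p(x) = 8·L_0(x) - 5·L_1(x) - 4·L_2(x) - 13·L_3(x) - 32·L_4(x).
Expanding and collecting terms gives p(x) = x⁴ - 6x³ + 6x² - 5.
Check: p(0) = -5. ✓

p(x) = x^4 - 6x^3 + 6x^2 - 5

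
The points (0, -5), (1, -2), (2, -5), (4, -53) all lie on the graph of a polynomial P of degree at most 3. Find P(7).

Using the Lagrange interpolation formula with nodes 0, 1, 2, 4:
  L_0(n) = (n - 1)(n - 2)(n - 4) / -8
  L_1(n) = n(n - 2)(n - 4) / 3
  L_2(n) = n(n - 1)(n - 4) / -4
  L_3(n) = n(n - 1)(n - 2) / 24
Then P(n) = -5·L_0(n) - 2·L_1(n) - 5·L_2(n) - 53·L_3(n).
Expanding and collecting terms gives P(n) = -n^3 + 4n - 5.
Evaluating at n = 7: P(7) = -320.

-320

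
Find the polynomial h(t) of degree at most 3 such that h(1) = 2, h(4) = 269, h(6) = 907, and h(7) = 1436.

h(t) = 4t^3 + 2t^2 - 5t + 1

Write h(t) = at^3 + bt^2 + ct + d. Substituting each data point gives a linear system:
  a + b + c + d = 2
  64a + 16b + 4c + d = 269
  216a + 36b + 6c + d = 907
  343a + 49b + 7c + d = 1436
Solving the system yields a = 4, b = 2, c = -5, d = 1.
So h(t) = 4t^3 + 2t^2 - 5t + 1.
Check: h(1) = 2. ✓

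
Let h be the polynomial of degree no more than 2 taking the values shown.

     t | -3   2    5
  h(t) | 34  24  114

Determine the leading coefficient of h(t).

4

Write h(t) = at^2 + bt + c. Substituting each data point gives a linear system:
  9a - 3b + c = 34
  4a + 2b + c = 24
  25a + 5b + c = 114
Solving the system yields a = 4, b = 2, c = 4.
So h(t) = 4t² + 2t + 4.
The leading coefficient is 4.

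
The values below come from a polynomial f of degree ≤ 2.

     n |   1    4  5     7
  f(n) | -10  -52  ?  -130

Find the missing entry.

The 3 known points determine the degree-2 polynomial uniquely.
Write f(n) = an^2 + bn + c. Substituting each data point gives a linear system:
  a + b + c = -10
  16a + 4b + c = -52
  49a + 7b + c = -130
Solving the system yields a = -2, b = -4, c = -4.
So f(n) = -2n^2 - 4n - 4.
Then f(5) = -74.

-74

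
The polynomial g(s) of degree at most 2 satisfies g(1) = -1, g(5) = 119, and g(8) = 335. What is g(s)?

Write g(s) = as^2 + bs + c. Substituting each data point gives a linear system:
  a + b + c = -1
  25a + 5b + c = 119
  64a + 8b + c = 335
Solving the system yields a = 6, b = -6, c = -1.
So g(s) = 6s^2 - 6s - 1.
Check: g(1) = -1. ✓

g(s) = 6s^2 - 6s - 1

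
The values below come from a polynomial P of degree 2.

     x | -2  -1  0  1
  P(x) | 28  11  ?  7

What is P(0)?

On equispaced nodes a degree-2 polynomial has vanishing third forward difference, so
  - P(-2) + 3·P(-1) - 3·P(0) + P(1) = 0.
Substituting the known values and solving for P(0):
  -3·P(0) = -12
  P(0) = 4.

4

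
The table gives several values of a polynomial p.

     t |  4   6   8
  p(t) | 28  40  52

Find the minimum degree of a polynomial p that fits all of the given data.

Forward differences of the values at t = 4, 6, 8:
  p  : 28  40  52
  Δ  : 12  12
  Δ^2: 0
The first differences are constant (12) and nonzero, while all higher differences vanish, so the minimal degree is 1.

1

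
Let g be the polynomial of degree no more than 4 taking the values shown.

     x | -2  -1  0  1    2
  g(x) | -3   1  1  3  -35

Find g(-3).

Forward differences of the values at x = -2, -1, 0, 1, 2:
  g  : -3  1  1  3  -35
  Δ  : 4  0  2  -38
  Δ^2: -4  2  -40
  Δ^3: 6  -42
  Δ^4: -48
The fourth differences are constant, confirming degree 4.
Interpolating (Newton forward form) and evaluating at x = -3 gives g(-3) = -65.

-65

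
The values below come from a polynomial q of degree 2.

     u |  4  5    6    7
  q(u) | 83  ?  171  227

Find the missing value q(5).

The 3 known points determine the degree-2 polynomial uniquely.
Write q(u) = au^2 + bu + c. Substituting each data point gives a linear system:
  16a + 4b + c = 83
  36a + 6b + c = 171
  49a + 7b + c = 227
Solving the system yields a = 4, b = 4, c = 3.
So q(u) = 4u^2 + 4u + 3.
Then q(5) = 123.

123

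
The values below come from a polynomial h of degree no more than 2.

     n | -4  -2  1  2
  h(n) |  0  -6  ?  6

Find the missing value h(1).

The 3 known points determine the degree-2 polynomial uniquely.
Write h(n) = an^2 + bn + c. Substituting each data point gives a linear system:
  16a - 4b + c = 0
  4a - 2b + c = -6
  4a + 2b + c = 6
Solving the system yields a = 1, b = 3, c = -4.
So h(n) = n² + 3n - 4.
Then h(1) = 0.

0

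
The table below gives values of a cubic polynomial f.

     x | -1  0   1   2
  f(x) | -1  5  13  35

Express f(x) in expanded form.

f(x) = 2x^3 + x^2 + 5x + 5

Write f(x) = ax^3 + bx^2 + cx + d. Substituting each data point gives a linear system:
  -a + b - c + d = -1
  d = 5
  a + b + c + d = 13
  8a + 4b + 2c + d = 35
Solving the system yields a = 2, b = 1, c = 5, d = 5.
So f(x) = 2x^3 + x^2 + 5x + 5.
Check: f(2) = 35. ✓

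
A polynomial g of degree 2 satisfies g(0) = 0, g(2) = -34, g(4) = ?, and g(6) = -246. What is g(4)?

-116

The 3 known points determine the degree-2 polynomial uniquely.
Write g(u) = au^2 + bu + c. Substituting each data point gives a linear system:
  c = 0
  4a + 2b + c = -34
  36a + 6b + c = -246
Solving the system yields a = -6, b = -5, c = 0.
So g(u) = -6u^2 - 5u.
Then g(4) = -116.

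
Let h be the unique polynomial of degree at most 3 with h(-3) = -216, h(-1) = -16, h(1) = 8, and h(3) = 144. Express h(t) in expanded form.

h(t) = 6t^3 - 4t^2 + 6t

Using the Lagrange interpolation formula with nodes -3, -1, 1, 3:
  L_0(t) = (t + 1)(t - 1)(t - 3) / -48
  L_1(t) = (t + 3)(t - 1)(t - 3) / 16
  L_2(t) = (t + 3)(t + 1)(t - 3) / -16
  L_3(t) = (t + 3)(t + 1)(t - 1) / 48
Then h(t) = -216·L_0(t) - 16·L_1(t) + 8·L_2(t) + 144·L_3(t).
Expanding and collecting terms gives h(t) = 6t³ - 4t² + 6t.
Check: h(-1) = -16. ✓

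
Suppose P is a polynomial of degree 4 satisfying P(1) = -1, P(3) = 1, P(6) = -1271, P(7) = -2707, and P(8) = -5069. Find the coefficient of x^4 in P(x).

-2

Write P(x) = ax^4 + bx^3 + cx^2 + dx + e. Substituting each data point gives a linear system:
  a + b + c + d + e = -1
  81a + 27b + 9c + 3d + e = 1
  1296a + 216b + 36c + 6d + e = -1271
  2401a + 343b + 49c + 7d + e = -2707
  4096a + 512b + 64c + 8d + e = -5069
Solving the system yields a = -2, b = 6, c = 1, d = -1, e = -5.
So P(x) = -2x⁴ + 6x³ + x² - x - 5.
The leading coefficient is -2.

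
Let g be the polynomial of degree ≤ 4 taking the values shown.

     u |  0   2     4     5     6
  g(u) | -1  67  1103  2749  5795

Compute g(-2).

131

Using the Lagrange interpolation formula with nodes 0, 2, 4, 5, 6:
  L_0(u) = (u - 2)(u - 4)(u - 5)(u - 6) / 240
  L_1(u) = u(u - 4)(u - 5)(u - 6) / -48
  L_2(u) = u(u - 2)(u - 5)(u - 6) / 16
  L_3(u) = u(u - 2)(u - 4)(u - 6) / -15
  L_4(u) = u(u - 2)(u - 4)(u - 5) / 48
Then g(u) = -1·L_0(u) + 67·L_1(u) + 1103·L_2(u) + 2749·L_3(u) + 5795·L_4(u).
Expanding and collecting terms gives g(u) = 5u⁴ - 4u³ + 5u² - 1.
Evaluating at u = -2: g(-2) = 131.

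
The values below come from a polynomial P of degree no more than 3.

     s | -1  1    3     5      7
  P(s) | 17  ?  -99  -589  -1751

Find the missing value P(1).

7

The 4 known points determine the degree-3 polynomial uniquely.
Write P(s) = as^3 + bs^2 + cs + d. Substituting each data point gives a linear system:
  -a + b - c + d = 17
  27a + 9b + 3c + d = -99
  125a + 25b + 5c + d = -589
  343a + 49b + 7c + d = -1751
Solving the system yields a = -6, b = 6, c = 1, d = 6.
So P(s) = -6s³ + 6s² + s + 6.
Then P(1) = 7.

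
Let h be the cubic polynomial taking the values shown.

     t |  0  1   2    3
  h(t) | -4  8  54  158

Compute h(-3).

-76

Using the Lagrange interpolation formula with nodes 0, 1, 2, 3:
  L_0(t) = (t - 1)(t - 2)(t - 3) / -6
  L_1(t) = t(t - 2)(t - 3) / 2
  L_2(t) = t(t - 1)(t - 3) / -2
  L_3(t) = t(t - 1)(t - 2) / 6
Then h(t) = -4·L_0(t) + 8·L_1(t) + 54·L_2(t) + 158·L_3(t).
Expanding and collecting terms gives h(t) = 4t^3 + 5t^2 + 3t - 4.
Evaluating at t = -3: h(-3) = -76.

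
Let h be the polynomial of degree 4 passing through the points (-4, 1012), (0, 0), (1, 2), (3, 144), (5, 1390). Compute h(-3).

Write h(s) = as^4 + bs^3 + cs^2 + ds + e. Substituting each data point gives a linear system:
  256a - 64b + 16c - 4d + e = 1012
  e = 0
  a + b + c + d + e = 2
  81a + 27b + 9c + 3d + e = 144
  625a + 125b + 25c + 5d + e = 1390
Solving the system yields a = 3, b = -4, c = 0, d = 3, e = 0.
So h(s) = 3s⁴ - 4s³ + 3s.
Then h(-3) = 342.

342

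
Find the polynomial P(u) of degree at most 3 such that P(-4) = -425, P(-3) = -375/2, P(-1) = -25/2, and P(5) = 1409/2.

P(u) = 6u^3 - 2u^2 + (3/2)u - 3

Write P(u) = au^3 + bu^2 + cu + d. Substituting each data point gives a linear system:
  -64a + 16b - 4c + d = -425
  -27a + 9b - 3c + d = -375/2
  -a + b - c + d = -25/2
  125a + 25b + 5c + d = 1409/2
Solving the system yields a = 6, b = -2, c = 3/2, d = -3.
So P(u) = 6u³ - 2u² + (3/2)u - 3.
Check: P(5) = 1409/2. ✓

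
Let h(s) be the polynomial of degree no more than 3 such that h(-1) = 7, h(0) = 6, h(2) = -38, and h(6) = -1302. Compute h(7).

Using the Lagrange interpolation formula with nodes -1, 0, 2, 6:
  L_0(s) = s(s - 2)(s - 6) / -21
  L_1(s) = (s + 1)(s - 2)(s - 6) / 12
  L_2(s) = (s + 1)s(s - 6) / -24
  L_3(s) = (s + 1)s(s - 2) / 168
Then h(s) = 7·L_0(s) + 6·L_1(s) - 38·L_2(s) - 1302·L_3(s).
Expanding and collecting terms gives h(s) = -6s^3 - s^2 + 4s + 6.
Evaluating at s = 7: h(7) = -2073.

-2073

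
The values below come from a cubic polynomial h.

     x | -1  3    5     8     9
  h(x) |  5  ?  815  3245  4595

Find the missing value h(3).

185

The 4 known points determine the degree-3 polynomial uniquely.
Write h(x) = ax^3 + bx^2 + cx + d. Substituting each data point gives a linear system:
  -a + b - c + d = 5
  125a + 25b + 5c + d = 815
  512a + 64b + 8c + d = 3245
  729a + 81b + 9c + d = 4595
Solving the system yields a = 6, b = 3, c = -3, d = 5.
So h(x) = 6x^3 + 3x^2 - 3x + 5.
Then h(3) = 185.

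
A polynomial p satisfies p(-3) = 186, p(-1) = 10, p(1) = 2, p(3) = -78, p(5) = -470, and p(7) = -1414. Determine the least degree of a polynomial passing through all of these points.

Forward differences of the values at s = -3, -1, 1, 3, 5, 7:
  p  : 186  10  2  -78  -470  -1414
  Δ  : -176  -8  -80  -392  -944
  Δ^2: 168  -72  -312  -552
  Δ^3: -240  -240  -240
  Δ^4: 0  0
  Δ^5: 0
The third differences are constant (-240) and nonzero, while all higher differences vanish, so the minimal degree is 3.

3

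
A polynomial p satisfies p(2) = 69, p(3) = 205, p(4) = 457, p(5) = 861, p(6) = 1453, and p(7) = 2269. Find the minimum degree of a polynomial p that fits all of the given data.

Forward differences of the values at s = 2, 3, 4, 5, 6, 7:
  p  : 69  205  457  861  1453  2269
  Δ  : 136  252  404  592  816
  Δ^2: 116  152  188  224
  Δ^3: 36  36  36
  Δ^4: 0  0
  Δ^5: 0
The third differences are constant (36) and nonzero, while all higher differences vanish, so the minimal degree is 3.

3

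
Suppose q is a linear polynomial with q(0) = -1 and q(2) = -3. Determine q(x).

Write q(x) = ax + b. Substituting each data point gives a linear system:
  b = -1
  2a + b = -3
Solving the system yields a = -1, b = -1.
So q(x) = -x - 1.
Check: q(0) = -1. ✓

q(x) = -x - 1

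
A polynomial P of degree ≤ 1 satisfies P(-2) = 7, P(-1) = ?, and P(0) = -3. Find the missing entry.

The 2 known points determine the degree-1 polynomial uniquely.
Write P(t) = at + b. Substituting each data point gives a linear system:
  -2a + b = 7
  b = -3
Solving the system yields a = -5, b = -3.
So P(t) = -5t - 3.
Then P(-1) = 2.

2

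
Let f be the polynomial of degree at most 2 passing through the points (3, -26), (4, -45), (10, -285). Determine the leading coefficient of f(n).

Write f(n) = an^2 + bn + c. Substituting each data point gives a linear system:
  9a + 3b + c = -26
  16a + 4b + c = -45
  100a + 10b + c = -285
Solving the system yields a = -3, b = 2, c = -5.
So f(n) = -3n^2 + 2n - 5.
The leading coefficient is -3.

-3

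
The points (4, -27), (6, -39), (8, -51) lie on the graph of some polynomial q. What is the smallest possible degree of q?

Forward differences of the values at s = 4, 6, 8:
  q  : -27  -39  -51
  Δ  : -12  -12
  Δ^2: 0
The first differences are constant (-12) and nonzero, while all higher differences vanish, so the minimal degree is 1.

1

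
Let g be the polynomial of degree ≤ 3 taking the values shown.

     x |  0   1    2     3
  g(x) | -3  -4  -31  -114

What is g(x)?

g(x) = -5x^3 + 2x^2 + 2x - 3

Using the Lagrange interpolation formula with nodes 0, 1, 2, 3:
  L_0(x) = (x - 1)(x - 2)(x - 3) / -6
  L_1(x) = x(x - 2)(x - 3) / 2
  L_2(x) = x(x - 1)(x - 3) / -2
  L_3(x) = x(x - 1)(x - 2) / 6
Then g(x) = -3·L_0(x) - 4·L_1(x) - 31·L_2(x) - 114·L_3(x).
Expanding and collecting terms gives g(x) = -5x³ + 2x² + 2x - 3.
Check: g(3) = -114. ✓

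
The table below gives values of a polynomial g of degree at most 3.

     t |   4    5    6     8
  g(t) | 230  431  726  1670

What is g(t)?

Using the Lagrange interpolation formula with nodes 4, 5, 6, 8:
  L_0(t) = (t - 5)(t - 6)(t - 8) / -8
  L_1(t) = (t - 4)(t - 6)(t - 8) / 3
  L_2(t) = (t - 4)(t - 5)(t - 8) / -4
  L_3(t) = (t - 4)(t - 5)(t - 6) / 24
Then g(t) = 230·L_0(t) + 431·L_1(t) + 726·L_2(t) + 1670·L_3(t).
Expanding and collecting terms gives g(t) = 3t³ + 2t² + 6.
Check: g(4) = 230. ✓

g(t) = 3t^3 + 2t^2 + 6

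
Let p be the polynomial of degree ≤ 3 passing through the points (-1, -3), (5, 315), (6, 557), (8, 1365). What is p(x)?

p(x) = 3x^3 - 3x^2 + 2x + 5

Write p(x) = ax^3 + bx^2 + cx + d. Substituting each data point gives a linear system:
  -a + b - c + d = -3
  125a + 25b + 5c + d = 315
  216a + 36b + 6c + d = 557
  512a + 64b + 8c + d = 1365
Solving the system yields a = 3, b = -3, c = 2, d = 5.
So p(x) = 3x³ - 3x² + 2x + 5.
Check: p(6) = 557. ✓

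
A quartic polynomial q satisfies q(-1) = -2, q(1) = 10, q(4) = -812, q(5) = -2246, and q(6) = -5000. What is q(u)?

Using the Lagrange interpolation formula with nodes -1, 1, 4, 5, 6:
  L_0(u) = (u - 1)(u - 4)(u - 5)(u - 6) / 420
  L_1(u) = (u + 1)(u - 4)(u - 5)(u - 6) / -120
  L_2(u) = (u + 1)(u - 1)(u - 5)(u - 6) / 30
  L_3(u) = (u + 1)(u - 1)(u - 4)(u - 6) / -24
  L_4(u) = (u + 1)(u - 1)(u - 4)(u - 5) / 70
Then q(u) = -2·L_0(u) + 10·L_1(u) - 812·L_2(u) - 2246·L_3(u) - 5000·L_4(u).
Expanding and collecting terms gives q(u) = -5u⁴ + 6u³ + 5u² + 4.
Check: q(-1) = -2. ✓

q(u) = -5u^4 + 6u^3 + 5u^2 + 4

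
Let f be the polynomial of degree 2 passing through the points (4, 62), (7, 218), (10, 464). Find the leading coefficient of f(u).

Write f(u) = au^2 + bu + c. Substituting each data point gives a linear system:
  16a + 4b + c = 62
  49a + 7b + c = 218
  100a + 10b + c = 464
Solving the system yields a = 5, b = -3, c = -6.
So f(u) = 5u^2 - 3u - 6.
The leading coefficient is 5.

5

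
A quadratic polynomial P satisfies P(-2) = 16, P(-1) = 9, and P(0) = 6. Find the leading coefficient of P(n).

2

Write P(n) = an^2 + bn + c. Substituting each data point gives a linear system:
  4a - 2b + c = 16
  a - b + c = 9
  c = 6
Solving the system yields a = 2, b = -1, c = 6.
So P(n) = 2n^2 - n + 6.
The leading coefficient is 2.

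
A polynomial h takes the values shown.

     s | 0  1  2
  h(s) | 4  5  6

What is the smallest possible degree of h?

1

Divided differences on the nodes 0, 1, 2:
  order 0: 4  5  6
  order 1: 1  1
  order 2: 0
The order-1 divided differences are all 1 (nonzero) and every higher order vanishes, so the data lies on a polynomial of degree exactly 1.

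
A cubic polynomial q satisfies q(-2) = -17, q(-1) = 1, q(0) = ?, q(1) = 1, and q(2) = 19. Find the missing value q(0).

1

On equispaced nodes a degree-3 polynomial has vanishing fourth forward difference, so
  q(-2) - 4·q(-1) + 6·q(0) - 4·q(1) + q(2) = 0.
Substituting the known values and solving for q(0):
  6·q(0) = 6
  q(0) = 1.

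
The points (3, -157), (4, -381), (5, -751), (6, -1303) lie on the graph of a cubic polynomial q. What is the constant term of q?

-1

Write q(n) = an^3 + bn^2 + cn + d. Substituting each data point gives a linear system:
  27a + 9b + 3c + d = -157
  64a + 16b + 4c + d = -381
  125a + 25b + 5c + d = -751
  216a + 36b + 6c + d = -1303
Solving the system yields a = -6, b = -1, c = 5, d = -1.
So q(n) = -6n^3 - n^2 + 5n - 1.
The constant term is -1.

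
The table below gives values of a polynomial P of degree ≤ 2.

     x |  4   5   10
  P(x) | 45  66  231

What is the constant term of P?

Write P(x) = ax^2 + bx + c. Substituting each data point gives a linear system:
  16a + 4b + c = 45
  25a + 5b + c = 66
  100a + 10b + c = 231
Solving the system yields a = 2, b = 3, c = 1.
So P(x) = 2x² + 3x + 1.
The constant term is 1.

1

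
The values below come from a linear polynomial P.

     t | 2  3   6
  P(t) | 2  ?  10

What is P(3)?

The 2 known points determine the degree-1 polynomial uniquely.
Write P(t) = at + b. Substituting each data point gives a linear system:
  2a + b = 2
  6a + b = 10
Solving the system yields a = 2, b = -2.
So P(t) = 2t - 2.
Then P(3) = 4.

4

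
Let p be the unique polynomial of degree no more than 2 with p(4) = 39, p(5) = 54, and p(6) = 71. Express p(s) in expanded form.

p(s) = s^2 + 6s - 1

Write p(s) = as^2 + bs + c. Substituting each data point gives a linear system:
  16a + 4b + c = 39
  25a + 5b + c = 54
  36a + 6b + c = 71
Solving the system yields a = 1, b = 6, c = -1.
So p(s) = s^2 + 6s - 1.
Check: p(6) = 71. ✓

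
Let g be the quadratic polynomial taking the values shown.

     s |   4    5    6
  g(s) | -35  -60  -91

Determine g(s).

Write g(s) = as^2 + bs + c. Substituting each data point gives a linear system:
  16a + 4b + c = -35
  25a + 5b + c = -60
  36a + 6b + c = -91
Solving the system yields a = -3, b = 2, c = 5.
So g(s) = -3s² + 2s + 5.
Check: g(4) = -35. ✓

g(s) = -3s^2 + 2s + 5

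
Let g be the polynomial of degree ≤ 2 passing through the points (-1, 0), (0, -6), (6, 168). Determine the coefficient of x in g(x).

Write g(x) = ax^2 + bx + c. Substituting each data point gives a linear system:
  a - b + c = 0
  c = -6
  36a + 6b + c = 168
Solving the system yields a = 5, b = -1, c = -6.
So g(x) = 5x^2 - x - 6.
The coefficient of x is -1.

-1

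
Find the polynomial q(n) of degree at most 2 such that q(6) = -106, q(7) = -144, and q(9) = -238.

Write q(n) = an^2 + bn + c. Substituting each data point gives a linear system:
  36a + 6b + c = -106
  49a + 7b + c = -144
  81a + 9b + c = -238
Solving the system yields a = -3, b = 1, c = -4.
So q(n) = -3n^2 + n - 4.
Check: q(6) = -106. ✓

q(n) = -3n^2 + n - 4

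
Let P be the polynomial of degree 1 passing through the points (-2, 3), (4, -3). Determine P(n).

P(n) = -n + 1

Using the Lagrange interpolation formula with nodes -2, 4:
  L_0(n) = (n - 4) / -6
  L_1(n) = (n + 2) / 6
Then P(n) = 3·L_0(n) - 3·L_1(n).
Expanding and collecting terms gives P(n) = -n + 1.
Check: P(-2) = 3. ✓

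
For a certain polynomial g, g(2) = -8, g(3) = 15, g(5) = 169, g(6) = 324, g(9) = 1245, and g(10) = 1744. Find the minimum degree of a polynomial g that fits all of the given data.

3

Divided differences on the nodes 2, 3, 5, 6, 9, 10:
  order 0: -8  15  169  324  1245  1744
  order 1: 23  77  155  307  499
  order 2: 18  26  38  48
  order 3: 2  2  2
  order 4: 0  0
  order 5: 0
The order-3 divided differences are all 2 (nonzero) and every higher order vanishes, so the data lies on a polynomial of degree exactly 3.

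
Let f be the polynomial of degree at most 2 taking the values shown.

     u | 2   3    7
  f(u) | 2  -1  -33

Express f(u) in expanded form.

f(u) = -u^2 + 2u + 2

Write f(u) = au^2 + bu + c. Substituting each data point gives a linear system:
  4a + 2b + c = 2
  9a + 3b + c = -1
  49a + 7b + c = -33
Solving the system yields a = -1, b = 2, c = 2.
So f(u) = -u^2 + 2u + 2.
Check: f(2) = 2. ✓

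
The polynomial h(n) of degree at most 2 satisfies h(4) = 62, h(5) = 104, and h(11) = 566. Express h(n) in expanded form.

Write h(n) = an^2 + bn + c. Substituting each data point gives a linear system:
  16a + 4b + c = 62
  25a + 5b + c = 104
  121a + 11b + c = 566
Solving the system yields a = 5, b = -3, c = -6.
So h(n) = 5n^2 - 3n - 6.
Check: h(4) = 62. ✓

h(n) = 5n^2 - 3n - 6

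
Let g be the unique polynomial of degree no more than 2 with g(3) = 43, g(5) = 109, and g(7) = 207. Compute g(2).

Forward differences of the values at u = 3, 5, 7:
  g  : 43  109  207
  Δ  : 66  98
  Δ^2: 32
The second differences are constant, confirming degree 2.
Interpolating (Newton forward form) and evaluating at u = 2 gives g(2) = 22.

22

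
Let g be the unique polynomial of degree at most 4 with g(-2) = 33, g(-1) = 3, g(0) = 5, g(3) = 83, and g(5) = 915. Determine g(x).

g(x) = 2x^4 - 2x^3 - 4x^2 + 2x + 5

Write g(x) = ax^4 + bx^3 + cx^2 + dx + e. Substituting each data point gives a linear system:
  16a - 8b + 4c - 2d + e = 33
  a - b + c - d + e = 3
  e = 5
  81a + 27b + 9c + 3d + e = 83
  625a + 125b + 25c + 5d + e = 915
Solving the system yields a = 2, b = -2, c = -4, d = 2, e = 5.
So g(x) = 2x^4 - 2x^3 - 4x^2 + 2x + 5.
Check: g(-2) = 33. ✓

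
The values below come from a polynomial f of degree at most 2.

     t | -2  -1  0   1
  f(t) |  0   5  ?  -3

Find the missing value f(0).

On equispaced nodes a degree-2 polynomial has vanishing third forward difference, so
  - f(-2) + 3·f(-1) - 3·f(0) + f(1) = 0.
Substituting the known values and solving for f(0):
  -3·f(0) = -12
  f(0) = 4.

4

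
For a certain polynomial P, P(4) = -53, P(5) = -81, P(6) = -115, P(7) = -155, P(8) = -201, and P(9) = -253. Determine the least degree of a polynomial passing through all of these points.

Forward differences of the values at x = 4, 5, 6, 7, 8, 9:
  P  : -53  -81  -115  -155  -201  -253
  Δ  : -28  -34  -40  -46  -52
  Δ^2: -6  -6  -6  -6
  Δ^3: 0  0  0
  Δ^4: 0  0
  Δ^5: 0
The second differences are constant (-6) and nonzero, while all higher differences vanish, so the minimal degree is 2.

2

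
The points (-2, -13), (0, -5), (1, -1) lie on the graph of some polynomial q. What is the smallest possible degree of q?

Divided differences on the nodes -2, 0, 1:
  order 0: -13  -5  -1
  order 1: 4  4
  order 2: 0
The order-1 divided differences are all 4 (nonzero) and every higher order vanishes, so the data lies on a polynomial of degree exactly 1.

1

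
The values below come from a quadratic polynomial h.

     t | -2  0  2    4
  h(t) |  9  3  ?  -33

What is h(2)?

-11

On equispaced nodes a degree-2 polynomial has vanishing third forward difference, so
  - h(-2) + 3·h(0) - 3·h(2) + h(4) = 0.
Substituting the known values and solving for h(2):
  -3·h(2) = 33
  h(2) = -11.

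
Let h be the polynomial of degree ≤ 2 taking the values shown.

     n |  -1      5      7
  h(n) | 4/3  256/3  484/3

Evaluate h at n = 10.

961/3

Using the Lagrange interpolation formula with nodes -1, 5, 7:
  L_0(n) = (n - 5)(n - 7) / 48
  L_1(n) = (n + 1)(n - 7) / -12
  L_2(n) = (n + 1)(n - 5) / 16
Then h(n) = 4/3·L_0(n) + 256/3·L_1(n) + 484/3·L_2(n).
Expanding and collecting terms gives h(n) = 3n^2 + 2n + 1/3.
Evaluating at n = 10: h(10) = 961/3.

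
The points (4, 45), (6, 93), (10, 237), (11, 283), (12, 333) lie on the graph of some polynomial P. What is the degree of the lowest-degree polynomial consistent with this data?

2

Divided differences on the nodes 4, 6, 10, 11, 12:
  order 0: 45  93  237  283  333
  order 1: 24  36  46  50
  order 2: 2  2  2
  order 3: 0  0
  order 4: 0
The order-2 divided differences are all 2 (nonzero) and every higher order vanishes, so the data lies on a polynomial of degree exactly 2.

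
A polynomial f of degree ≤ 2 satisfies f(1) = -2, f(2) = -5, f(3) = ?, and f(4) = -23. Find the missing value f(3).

The 3 known points determine the degree-2 polynomial uniquely.
Write f(x) = ax^2 + bx + c. Substituting each data point gives a linear system:
  a + b + c = -2
  4a + 2b + c = -5
  16a + 4b + c = -23
Solving the system yields a = -2, b = 3, c = -3.
So f(x) = -2x² + 3x - 3.
Then f(3) = -12.

-12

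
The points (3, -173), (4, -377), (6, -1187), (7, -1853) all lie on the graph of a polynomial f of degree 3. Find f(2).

-63

Using the Lagrange interpolation formula with nodes 3, 4, 6, 7:
  L_0(u) = (u - 4)(u - 6)(u - 7) / -12
  L_1(u) = (u - 3)(u - 6)(u - 7) / 6
  L_2(u) = (u - 3)(u - 4)(u - 7) / -6
  L_3(u) = (u - 3)(u - 4)(u - 6) / 12
Then f(u) = -173·L_0(u) - 377·L_1(u) - 1187·L_2(u) - 1853·L_3(u).
Expanding and collecting terms gives f(u) = -5u^3 - 2u^2 - 5u - 5.
Evaluating at u = 2: f(2) = -63.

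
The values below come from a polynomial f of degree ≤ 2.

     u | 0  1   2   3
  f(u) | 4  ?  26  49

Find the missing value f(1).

On equispaced nodes a degree-2 polynomial has vanishing third forward difference, so
  - f(0) + 3·f(1) - 3·f(2) + f(3) = 0.
Substituting the known values and solving for f(1):
  3·f(1) = 33
  f(1) = 11.

11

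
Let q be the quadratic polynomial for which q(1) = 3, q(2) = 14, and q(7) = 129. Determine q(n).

q(n) = 2n^2 + 5n - 4

Write q(n) = an^2 + bn + c. Substituting each data point gives a linear system:
  a + b + c = 3
  4a + 2b + c = 14
  49a + 7b + c = 129
Solving the system yields a = 2, b = 5, c = -4.
So q(n) = 2n^2 + 5n - 4.
Check: q(7) = 129. ✓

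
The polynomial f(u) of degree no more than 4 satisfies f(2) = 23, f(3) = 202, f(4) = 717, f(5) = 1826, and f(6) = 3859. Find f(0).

Write f(u) = au^4 + bu^3 + cu^2 + du + e. Substituting each data point gives a linear system:
  16a + 8b + 4c + 2d + e = 23
  81a + 27b + 9c + 3d + e = 202
  256a + 64b + 16c + 4d + e = 717
  625a + 125b + 25c + 5d + e = 1826
  1296a + 216b + 36c + 6d + e = 3859
Solving the system yields a = 3, b = 1, c = -6, d = -5, e = 1.
So f(u) = 3u⁴ + u³ - 6u² - 5u + 1.
Then f(0) = 1.

1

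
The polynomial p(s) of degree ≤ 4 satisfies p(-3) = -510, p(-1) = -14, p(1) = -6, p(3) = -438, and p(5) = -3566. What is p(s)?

p(s) = -6s^4 + s^3 + 2s^2 + 3s - 6

Write p(s) = as^4 + bs^3 + cs^2 + ds + e. Substituting each data point gives a linear system:
  81a - 27b + 9c - 3d + e = -510
  a - b + c - d + e = -14
  a + b + c + d + e = -6
  81a + 27b + 9c + 3d + e = -438
  625a + 125b + 25c + 5d + e = -3566
Solving the system yields a = -6, b = 1, c = 2, d = 3, e = -6.
So p(s) = -6s^4 + s^3 + 2s^2 + 3s - 6.
Check: p(-3) = -510. ✓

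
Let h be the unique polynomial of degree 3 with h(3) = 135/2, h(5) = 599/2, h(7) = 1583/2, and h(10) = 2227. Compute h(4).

Write h(x) = ax^3 + bx^2 + cx + d. Substituting each data point gives a linear system:
  27a + 9b + 3c + d = 135/2
  125a + 25b + 5c + d = 599/2
  343a + 49b + 7c + d = 1583/2
  1000a + 100b + 10c + d = 2227
Solving the system yields a = 2, b = 5/2, c = -2, d = -3.
So h(x) = 2x³ + (5/2)x² - 2x - 3.
Then h(4) = 157.

157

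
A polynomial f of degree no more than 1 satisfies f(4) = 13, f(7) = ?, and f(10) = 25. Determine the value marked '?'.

On equispaced nodes a degree-1 polynomial has vanishing second forward difference, so
  f(4) - 2·f(7) + f(10) = 0.
Substituting the known values and solving for f(7):
  -2·f(7) = -38
  f(7) = 19.

19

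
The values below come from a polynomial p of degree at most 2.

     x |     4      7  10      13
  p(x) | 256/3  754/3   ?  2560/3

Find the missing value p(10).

On equispaced nodes a degree-2 polynomial has vanishing third forward difference, so
  - p(4) + 3·p(7) - 3·p(10) + p(13) = 0.
Substituting the known values and solving for p(10):
  -3·p(10) = -1522
  p(10) = 1522/3.

1522/3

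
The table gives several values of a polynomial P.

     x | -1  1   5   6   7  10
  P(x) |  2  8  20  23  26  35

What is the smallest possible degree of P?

1

Divided differences on the nodes -1, 1, 5, 6, 7, 10:
  order 0: 2  8  20  23  26  35
  order 1: 3  3  3  3  3
  order 2: 0  0  0  0
  order 3: 0  0  0
  order 4: 0  0
  order 5: 0
The order-1 divided differences are all 3 (nonzero) and every higher order vanishes, so the data lies on a polynomial of degree exactly 1.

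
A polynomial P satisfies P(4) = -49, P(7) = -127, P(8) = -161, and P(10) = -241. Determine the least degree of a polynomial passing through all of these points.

2

Divided differences on the nodes 4, 7, 8, 10:
  order 0: -49  -127  -161  -241
  order 1: -26  -34  -40
  order 2: -2  -2
  order 3: 0
The order-2 divided differences are all -2 (nonzero) and every higher order vanishes, so the data lies on a polynomial of degree exactly 2.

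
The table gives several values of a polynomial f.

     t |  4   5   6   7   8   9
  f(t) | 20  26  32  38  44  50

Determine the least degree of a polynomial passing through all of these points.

Forward differences of the values at t = 4, 5, 6, 7, 8, 9:
  f  : 20  26  32  38  44  50
  Δ  : 6  6  6  6  6
  Δ^2: 0  0  0  0
  Δ^3: 0  0  0
  Δ^4: 0  0
  Δ^5: 0
The first differences are constant (6) and nonzero, while all higher differences vanish, so the minimal degree is 1.

1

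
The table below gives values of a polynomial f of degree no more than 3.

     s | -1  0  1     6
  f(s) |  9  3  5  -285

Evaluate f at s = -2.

Using the Lagrange interpolation formula with nodes -1, 0, 1, 6:
  L_0(s) = s(s - 1)(s - 6) / -14
  L_1(s) = (s + 1)(s - 1)(s - 6) / 6
  L_2(s) = (s + 1)s(s - 6) / -10
  L_3(s) = (s + 1)s(s - 1) / 210
Then f(s) = 9·L_0(s) + 3·L_1(s) + 5·L_2(s) - 285·L_3(s).
Expanding and collecting terms gives f(s) = -2s^3 + 4s^2 + 3.
Evaluating at s = -2: f(-2) = 35.

35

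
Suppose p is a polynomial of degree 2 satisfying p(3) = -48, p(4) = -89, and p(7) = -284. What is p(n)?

Write p(n) = an^2 + bn + c. Substituting each data point gives a linear system:
  9a + 3b + c = -48
  16a + 4b + c = -89
  49a + 7b + c = -284
Solving the system yields a = -6, b = 1, c = 3.
So p(n) = -6n² + n + 3.
Check: p(3) = -48. ✓

p(n) = -6n^2 + n + 3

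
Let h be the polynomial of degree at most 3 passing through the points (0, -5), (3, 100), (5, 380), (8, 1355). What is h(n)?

Write h(n) = an^3 + bn^2 + cn + d. Substituting each data point gives a linear system:
  d = -5
  27a + 9b + 3c + d = 100
  125a + 25b + 5c + d = 380
  512a + 64b + 8c + d = 1355
Solving the system yields a = 2, b = 5, c = 2, d = -5.
So h(n) = 2n³ + 5n² + 2n - 5.
Check: h(8) = 1355. ✓

h(n) = 2n^3 + 5n^2 + 2n - 5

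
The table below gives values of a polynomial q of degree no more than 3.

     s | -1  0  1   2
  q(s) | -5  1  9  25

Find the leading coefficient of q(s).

Write q(s) = as^3 + bs^2 + cs + d. Substituting each data point gives a linear system:
  -a + b - c + d = -5
  d = 1
  a + b + c + d = 9
  8a + 4b + 2c + d = 25
Solving the system yields a = 1, b = 1, c = 6, d = 1.
So q(s) = s³ + s² + 6s + 1.
The leading coefficient is 1.

1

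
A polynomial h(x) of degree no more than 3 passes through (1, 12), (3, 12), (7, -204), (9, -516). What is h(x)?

Using the Lagrange interpolation formula with nodes 1, 3, 7, 9:
  L_0(x) = (x - 3)(x - 7)(x - 9) / -96
  L_1(x) = (x - 1)(x - 7)(x - 9) / 48
  L_2(x) = (x - 1)(x - 3)(x - 9) / -48
  L_3(x) = (x - 1)(x - 3)(x - 7) / 96
Then h(x) = 12·L_0(x) + 12·L_1(x) - 204·L_2(x) - 516·L_3(x).
Expanding and collecting terms gives h(x) = -x³ + 2x² + 5x + 6.
Check: h(3) = 12. ✓

h(x) = -x^3 + 2x^2 + 5x + 6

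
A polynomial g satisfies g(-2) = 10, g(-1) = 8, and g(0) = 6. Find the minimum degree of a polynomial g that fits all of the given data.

1

Forward differences of the values at s = -2, -1, 0:
  g  : 10  8  6
  Δ  : -2  -2
  Δ^2: 0
The first differences are constant (-2) and nonzero, while all higher differences vanish, so the minimal degree is 1.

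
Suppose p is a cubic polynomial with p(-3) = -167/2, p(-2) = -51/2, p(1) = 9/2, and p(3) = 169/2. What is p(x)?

Write p(x) = ax^3 + bx^2 + cx + d. Substituting each data point gives a linear system:
  -27a + 9b - 3c + d = -167/2
  -8a + 4b - 2c + d = -51/2
  a + b + c + d = 9/2
  27a + 9b + 3c + d = 169/2
Solving the system yields a = 3, b = 0, c = 1, d = 1/2.
So p(x) = 3x^3 + x + 1/2.
Check: p(-3) = -167/2. ✓

p(x) = 3x^3 + x + 1/2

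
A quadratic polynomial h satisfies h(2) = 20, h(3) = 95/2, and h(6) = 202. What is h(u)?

h(u) = 6u^2 - (5/2)u + 1

Write h(u) = au^2 + bu + c. Substituting each data point gives a linear system:
  4a + 2b + c = 20
  9a + 3b + c = 95/2
  36a + 6b + c = 202
Solving the system yields a = 6, b = -5/2, c = 1.
So h(u) = 6u^2 - (5/2)u + 1.
Check: h(6) = 202. ✓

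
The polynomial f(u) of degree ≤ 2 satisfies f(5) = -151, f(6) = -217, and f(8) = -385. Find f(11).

Write f(u) = au^2 + bu + c. Substituting each data point gives a linear system:
  25a + 5b + c = -151
  36a + 6b + c = -217
  64a + 8b + c = -385
Solving the system yields a = -6, b = 0, c = -1.
So f(u) = -6u^2 - 1.
Then f(11) = -727.

-727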